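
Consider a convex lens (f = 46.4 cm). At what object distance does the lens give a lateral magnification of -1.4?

m = −d_i/d_o ⇒ d_i = −m·d_o.
1/f = 1/d_o + 1/d_i = 1/d_o − 1/(m·d_o) = (1 − 1/m)/d_o, so d_o = f(1 − 1/m) = (46.40)(1 − 1/(-1.4)) = 79.5 cm.

79.5 cm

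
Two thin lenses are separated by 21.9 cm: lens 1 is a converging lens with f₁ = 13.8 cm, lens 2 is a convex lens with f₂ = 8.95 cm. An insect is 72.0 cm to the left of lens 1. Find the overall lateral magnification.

Lens 1: 1/d_i1 = 1/(13.8) − 1/(72.0) = 0.05857, so d_i1 = 17.07 cm; m₁ = −d_i1/d_o1 = -0.2371.
d_o2 = 21.9 − (17.07) = 4.830 cm.
Lens 2: 1/d_i2 = 1/(8.95) − 1/(4.830) = -0.09531, so d_i2 = -10.49 cm; m₂ = −d_i2/d_o2 = +2.172.
m = m₁·m₂ = (-0.2371)(+2.172) = -0.515.

m = -0.515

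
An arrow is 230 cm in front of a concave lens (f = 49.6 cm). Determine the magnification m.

m = +0.177

For a concave lens, f = -49.6 cm.
1/d_i = 1/f − 1/d_o = 1/(-49.60) − 1/(230) = -0.02451, so d_i = -40.80 cm.
m = −d_i/d_o = −(-40.80)/(230) = +0.177.
The image is virtual, upright and reduced, on the same side as the object.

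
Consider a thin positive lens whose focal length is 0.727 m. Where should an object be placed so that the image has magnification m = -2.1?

1.07 m

m = −d_i/d_o ⇒ d_i = −m·d_o.
1/f = 1/d_o + 1/d_i = 1/d_o − 1/(m·d_o) = (1 − 1/m)/d_o, so d_o = f(1 − 1/m) = (0.7270)(1 − 1/(-2.1)) = 1.07 m.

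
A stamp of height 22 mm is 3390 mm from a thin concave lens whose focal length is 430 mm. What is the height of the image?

For a concave lens, f = -430 mm.
1/d_i = 1/f − 1/d_o = 1/(-430.0) − 1/(3390) = -0.002621, so d_i = -381.6 mm.
m = −d_i/d_o = +0.1126.
|h_i| = |m|·h_o = 0.1126 × 22 = 2.48 mm. The image is virtual, upright and reduced, on the same side as the object.

2.48 mm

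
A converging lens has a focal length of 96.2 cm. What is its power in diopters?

f = 96.2 cm = 0.962 m.
P = 1/f = 1/(0.962 m) = +1.04 D.

P = +1.04 D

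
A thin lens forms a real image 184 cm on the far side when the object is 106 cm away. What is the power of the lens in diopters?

d_i = +184 cm.
1/f = 1/d_o + 1/d_i = 1/(106) + 1/(184) = 0.01487 cm⁻¹.
f = 67.26 cm = 0.6726 m, so P = 1/f = +1.49 D.

P = +1.49 D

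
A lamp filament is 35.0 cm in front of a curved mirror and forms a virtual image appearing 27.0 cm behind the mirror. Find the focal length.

f = -118 cm (convex)

Virtual image ⇒ d_i = −27.0 cm.
1/f = 1/d_o + 1/d_i = 1/(35.0) + 1/(-27.0) = -0.008466, so f = -118 cm.
Since f is negative, the curved mirror is convex.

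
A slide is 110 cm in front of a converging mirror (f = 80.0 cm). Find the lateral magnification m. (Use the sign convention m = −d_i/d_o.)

1/d_i = 1/f − 1/d_o = 1/(80.00) − 1/(110) = 0.003409, so d_i = 293.3 cm.
m = −d_i/d_o = −(293.3)/(110) = -2.67.
The image is real, inverted and enlarged, in front of the mirror.

m = -2.67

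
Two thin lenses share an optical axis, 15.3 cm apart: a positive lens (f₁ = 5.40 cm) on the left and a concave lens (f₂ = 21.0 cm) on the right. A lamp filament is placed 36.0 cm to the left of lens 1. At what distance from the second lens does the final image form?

Lens 1: 1/d_i1 = 1/f₁ − 1/d_o1 = 1/(5.40) − 1/(36.0) = 0.1574, so d_i1 = 6.353 cm.
The intermediate image is 6.353 cm to the right of lens 1, which is 15.3 − (6.353) = 8.947 cm to the left of lens 2, so d_o2 = +8.947 cm.
Lens 2 is diverging, so f₂ = −21.0 cm.
Lens 2: 1/d_i2 = 1/f₂ − 1/d_o2 = 1/(-21.0) − 1/(8.947) = -0.1594, so d_i2 = -6.27 cm.
The final image is virtual, 6.27 cm to the left of lens 2 (overall magnification ≈ -0.12).

6.27 cm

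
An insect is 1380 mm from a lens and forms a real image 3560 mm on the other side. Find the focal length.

f = 994 mm (converging)

Real image ⇒ d_i = +3560 mm.
1/f = 1/d_o + 1/d_i = 1/(1380) + 1/(3560) = 0.001006, so f = 994 mm.
Since f is positive, the lens is converging.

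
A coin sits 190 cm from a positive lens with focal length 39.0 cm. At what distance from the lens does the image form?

Lens equation: 1/v = 1/f − 1/u = 1/(39.00) − 1/(190) = 0.02564 − 0.005263 = 0.02038, so v = 49.1 cm.
The image is real, inverted and reduced, on the far side of the lens.

49.1 cm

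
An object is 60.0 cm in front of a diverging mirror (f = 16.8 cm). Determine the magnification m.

For a diverging mirror, f = -16.8 cm.
1/d_i = 1/f − 1/d_o = 1/(-16.80) − 1/(60.0) = -0.07619, so d_i = -13.12 cm.
m = −d_i/d_o = −(-13.12)/(60.0) = +0.219.
The image is virtual, upright and reduced, behind the mirror.

m = +0.219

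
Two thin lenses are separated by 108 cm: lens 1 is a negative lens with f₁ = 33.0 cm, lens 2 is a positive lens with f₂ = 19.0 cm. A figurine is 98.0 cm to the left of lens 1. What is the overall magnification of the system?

f₁ = −33.0 cm (diverging).
Lens 1: 1/d_i1 = 1/(-33.0) − 1/(98.0) = -0.04051, so d_i1 = -24.69 cm; m₁ = −d_i1/d_o1 = +0.2519.
d_o2 = 108 − (-24.69) = 132.7 cm.
Lens 2: 1/d_i2 = 1/(19.0) − 1/(132.7) = 0.04510, so d_i2 = 22.18 cm; m₂ = −d_i2/d_o2 = -0.1671.
m = m₁·m₂ = (+0.2519)(-0.1671) = -0.0421.

m = -0.0421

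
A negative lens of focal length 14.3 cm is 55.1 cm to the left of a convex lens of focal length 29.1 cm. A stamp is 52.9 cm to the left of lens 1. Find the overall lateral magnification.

m = -0.166

f₁ = −14.3 cm (diverging).
Lens 1: 1/d_i1 = 1/(-14.3) − 1/(52.9) = -0.08883, so d_i1 = -11.26 cm; m₁ = −d_i1/d_o1 = +0.2129.
d_o2 = 55.1 − (-11.26) = 66.36 cm.
Lens 2: 1/d_i2 = 1/(29.1) − 1/(66.36) = 0.01929, so d_i2 = 51.83 cm; m₂ = −d_i2/d_o2 = -0.7810.
m = m₁·m₂ = (+0.2129)(-0.7810) = -0.166.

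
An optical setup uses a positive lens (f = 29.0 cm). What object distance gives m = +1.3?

6.69 cm

m = −d_i/d_o ⇒ d_i = −m·d_o.
1/f = 1/d_o + 1/d_i = 1/d_o − 1/(m·d_o) = (1 − 1/m)/d_o, so d_o = f(1 − 1/m) = (29.00)(1 − 1/(+1.3)) = 6.69 cm.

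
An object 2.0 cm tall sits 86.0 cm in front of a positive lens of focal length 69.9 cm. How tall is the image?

8.68 cm

1/d_i = 1/f − 1/d_o = 1/(69.90) − 1/(86.0) = 0.002678, so d_i = 373.4 cm.
m = −d_i/d_o = -4.342.
|h_i| = |m|·h_o = 4.342 × 2.0 = 8.68 cm. The image is real, inverted and enlarged, on the far side of the lens.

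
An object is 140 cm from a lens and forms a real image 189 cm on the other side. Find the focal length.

f = 80.4 cm (converging)

Real image ⇒ d_i = +189 cm.
1/f = 1/d_o + 1/d_i = 1/(140) + 1/(189) = 0.01243, so f = 80.4 cm.
Since f is positive, the lens is converging.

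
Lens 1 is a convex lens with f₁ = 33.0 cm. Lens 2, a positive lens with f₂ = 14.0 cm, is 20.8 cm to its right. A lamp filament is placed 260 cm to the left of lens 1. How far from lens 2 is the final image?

7.68 cm

Lens 1: 1/d_i1 = 1/f₁ − 1/d_o1 = 1/(33.0) − 1/(260) = 0.02646, so d_i1 = 37.80 cm.
The intermediate image is 37.80 cm to the right of lens 1, which lies 17.00 cm to the right of lens 2 — a virtual object — so d_o2 = −17.00 cm.
Lens 2: 1/d_i2 = 1/f₂ − 1/d_o2 = 1/(14.0) − 1/(-17.00) = 0.1303, so d_i2 = 7.68 cm.
The final image is real, 7.68 cm to the right of lens 2 (overall magnification ≈ -0.066).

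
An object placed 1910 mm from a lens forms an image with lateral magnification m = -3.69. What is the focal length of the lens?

f = 1500 mm (converging)

m = −d_i/d_o ⇒ d_i = −m·d_o = −(-3.69)·(1910) = 7048 mm.
1/f = 1/d_o + 1/d_i = 1/(1910) + 1/(7048) = 0.0006654, so f = 1500 mm.
Since f is positive, the lens is converging.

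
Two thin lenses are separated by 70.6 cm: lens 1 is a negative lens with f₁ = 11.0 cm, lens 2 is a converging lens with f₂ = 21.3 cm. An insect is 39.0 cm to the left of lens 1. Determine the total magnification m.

f₁ = −11.0 cm (diverging).
Lens 1: 1/d_i1 = 1/(-11.0) − 1/(39.0) = -0.1166, so d_i1 = -8.580 cm; m₁ = −d_i1/d_o1 = +0.2200.
d_o2 = 70.6 − (-8.580) = 79.18 cm.
Lens 2: 1/d_i2 = 1/(21.3) − 1/(79.18) = 0.03432, so d_i2 = 29.14 cm; m₂ = −d_i2/d_o2 = -0.3680.
m = m₁·m₂ = (+0.2200)(-0.3680) = -0.0810.

m = -0.0810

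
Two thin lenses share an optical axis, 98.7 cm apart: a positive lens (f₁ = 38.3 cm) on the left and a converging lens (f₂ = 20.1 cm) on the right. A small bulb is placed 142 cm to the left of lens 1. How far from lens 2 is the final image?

35.5 cm

Lens 1: 1/d_i1 = 1/f₁ − 1/d_o1 = 1/(38.3) − 1/(142) = 0.01907, so d_i1 = 52.45 cm.
The intermediate image is 52.45 cm to the right of lens 1, which is 98.7 − (52.45) = 46.25 cm to the left of lens 2, so d_o2 = +46.25 cm.
Lens 2: 1/d_i2 = 1/f₂ − 1/d_o2 = 1/(20.1) − 1/(46.25) = 0.02813, so d_i2 = 35.5 cm.
The final image is real, 35.5 cm to the right of lens 2 (overall magnification ≈ 0.28).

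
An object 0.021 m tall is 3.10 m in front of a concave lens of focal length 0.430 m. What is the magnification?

m = +0.122

For a concave lens, f = -0.430 m.
1/d_i = 1/f − 1/d_o = 1/(-0.4300) − 1/(3.10) = -2.648, so d_i = -0.3776 m.
m = −d_i/d_o = −(-0.3776)/(3.10) = +0.122.
The image is virtual, upright and reduced, on the same side as the object.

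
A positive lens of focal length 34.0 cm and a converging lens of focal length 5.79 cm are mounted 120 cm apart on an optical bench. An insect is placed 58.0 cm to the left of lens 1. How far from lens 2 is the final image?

6.84 cm

Lens 1: 1/d_i1 = 1/f₁ − 1/d_o1 = 1/(34.0) − 1/(58.0) = 0.01217, so d_i1 = 82.17 cm.
The intermediate image is 82.17 cm to the right of lens 1, which is 120 − (82.17) = 37.83 cm to the left of lens 2, so d_o2 = +37.83 cm.
Lens 2: 1/d_i2 = 1/f₂ − 1/d_o2 = 1/(5.79) − 1/(37.83) = 0.1463, so d_i2 = 6.84 cm.
The final image is real, 6.84 cm to the right of lens 2 (overall magnification ≈ 0.26).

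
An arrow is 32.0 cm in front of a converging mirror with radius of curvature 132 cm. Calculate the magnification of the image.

f = R/2 = 132/2 = 66.00 cm.
1/d_i = 1/f − 1/d_o = 1/(66.00) − 1/(32.0) = -0.01610, so d_i = -62.12 cm.
m = −d_i/d_o = −(-62.12)/(32.0) = +1.94.
The image is virtual, upright and enlarged, behind the mirror.

m = +1.94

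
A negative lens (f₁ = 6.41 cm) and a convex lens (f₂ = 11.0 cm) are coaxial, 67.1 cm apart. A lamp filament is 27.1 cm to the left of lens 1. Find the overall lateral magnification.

m = -0.0343

f₁ = −6.41 cm (diverging).
Lens 1: 1/d_i1 = 1/(-6.41) − 1/(27.1) = -0.1929, so d_i1 = -5.184 cm; m₁ = −d_i1/d_o1 = +0.1913.
d_o2 = 67.1 − (-5.184) = 72.28 cm.
Lens 2: 1/d_i2 = 1/(11.0) − 1/(72.28) = 0.07707, so d_i2 = 12.97 cm; m₂ = −d_i2/d_o2 = -0.1795.
m = m₁·m₂ = (+0.1913)(-0.1795) = -0.0343.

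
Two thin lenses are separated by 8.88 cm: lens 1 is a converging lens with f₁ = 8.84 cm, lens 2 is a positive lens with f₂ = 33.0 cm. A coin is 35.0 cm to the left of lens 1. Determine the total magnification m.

m = -0.310

Lens 1: 1/d_i1 = 1/(8.84) − 1/(35.0) = 0.08455, so d_i1 = 11.83 cm; m₁ = −d_i1/d_o1 = -0.3380.
d_o2 = 8.88 − (11.83) = -2.950 cm (virtual object).
Lens 2: 1/d_i2 = 1/(33.0) − 1/(-2.950) = 0.3693, so d_i2 = 2.708 cm; m₂ = −d_i2/d_o2 = +0.9179.
m = m₁·m₂ = (-0.3380)(+0.9179) = -0.310.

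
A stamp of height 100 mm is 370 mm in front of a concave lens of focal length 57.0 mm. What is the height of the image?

13.3 mm

For a concave lens, f = -57.0 mm.
1/d_i = 1/f − 1/d_o = 1/(-57.00) − 1/(370) = -0.02025, so d_i = -49.39 mm.
m = −d_i/d_o = +0.1335.
|h_i| = |m|·h_o = 0.1335 × 100 = 13.3 mm. The image is virtual, upright and reduced, on the same side as the object.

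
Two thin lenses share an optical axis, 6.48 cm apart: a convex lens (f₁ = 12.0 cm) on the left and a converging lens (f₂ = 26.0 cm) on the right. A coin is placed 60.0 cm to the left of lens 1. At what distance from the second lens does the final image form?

6.42 cm

Lens 1: 1/d_i1 = 1/f₁ − 1/d_o1 = 1/(12.0) − 1/(60.0) = 0.06667, so d_i1 = 15.00 cm.
The intermediate image is 15.00 cm to the right of lens 1, which lies 8.520 cm to the right of lens 2 — a virtual object — so d_o2 = −8.520 cm.
Lens 2: 1/d_i2 = 1/f₂ − 1/d_o2 = 1/(26.0) − 1/(-8.520) = 0.1558, so d_i2 = 6.42 cm.
The final image is real, 6.42 cm to the right of lens 2 (overall magnification ≈ -0.19).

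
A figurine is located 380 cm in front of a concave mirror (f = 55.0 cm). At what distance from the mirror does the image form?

Mirror equation: 1/d_i = 1/f − 1/d_o = 1/(55.00) − 1/(380) = 0.01818 − 0.002632 = 0.01555, so d_i = 64.3 cm.
The image is real, inverted and reduced, in front of the mirror.

64.3 cm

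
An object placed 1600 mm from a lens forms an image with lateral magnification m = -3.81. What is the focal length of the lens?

m = −d_i/d_o ⇒ d_i = −m·d_o = −(-3.81)·(1600) = 6096 mm.
1/f = 1/d_o + 1/d_i = 1/(1600) + 1/(6096) = 0.0007890, so f = 1270 mm.
Since f is positive, the lens is converging.

f = 1270 mm (converging)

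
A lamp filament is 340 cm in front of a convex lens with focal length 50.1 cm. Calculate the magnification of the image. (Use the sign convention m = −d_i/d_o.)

m = -0.173

1/d_i = 1/f − 1/d_o = 1/(50.10) − 1/(340) = 0.01702, so d_i = 58.76 cm.
m = −d_i/d_o = −(58.76)/(340) = -0.173.
The image is real, inverted and reduced, on the far side of the lens.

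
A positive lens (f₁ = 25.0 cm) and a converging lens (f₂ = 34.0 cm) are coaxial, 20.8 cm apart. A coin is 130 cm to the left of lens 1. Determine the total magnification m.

Lens 1: 1/d_i1 = 1/(25.0) − 1/(130) = 0.03231, so d_i1 = 30.95 cm; m₁ = −d_i1/d_o1 = -0.2381.
d_o2 = 20.8 − (30.95) = -10.15 cm (virtual object).
Lens 2: 1/d_i2 = 1/(34.0) − 1/(-10.15) = 0.1279, so d_i2 = 7.817 cm; m₂ = −d_i2/d_o2 = +0.7701.
m = m₁·m₂ = (-0.2381)(+0.7701) = -0.183.

m = -0.183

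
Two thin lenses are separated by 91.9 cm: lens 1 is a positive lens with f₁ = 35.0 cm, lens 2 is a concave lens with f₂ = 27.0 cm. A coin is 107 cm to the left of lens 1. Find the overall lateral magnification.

m = -0.196

Lens 1: 1/d_i1 = 1/(35.0) − 1/(107) = 0.01923, so d_i1 = 52.01 cm; m₁ = −d_i1/d_o1 = -0.4861.
d_o2 = 91.9 − (52.01) = 39.89 cm.
f₂ = −27.0 cm (diverging).
Lens 2: 1/d_i2 = 1/(-27.0) − 1/(39.89) = -0.06211, so d_i2 = -16.10 cm; m₂ = −d_i2/d_o2 = +0.4036.
m = m₁·m₂ = (-0.4861)(+0.4036) = -0.196.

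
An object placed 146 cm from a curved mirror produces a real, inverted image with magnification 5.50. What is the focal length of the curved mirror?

f = 124 cm (concave)

m = −d_i/d_o ⇒ d_i = −m·d_o = −(-5.50)·(146) = 803.0 cm.
1/f = 1/d_o + 1/d_i = 1/(146) + 1/(803.0) = 0.008095, so f = 124 cm.
Since f is positive, the curved mirror is concave.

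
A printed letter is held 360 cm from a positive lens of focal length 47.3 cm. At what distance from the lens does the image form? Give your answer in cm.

54.5 cm

Thin-lens equation: 1/v = 1/f − 1/u = 1/(47.30) − 1/(360) = 0.02114 − 0.002778 = 0.01836, so v = 54.5 cm.
The image is real, inverted and reduced, on the far side of the lens.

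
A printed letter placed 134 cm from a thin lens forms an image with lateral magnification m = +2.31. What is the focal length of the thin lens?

m = −d_i/d_o ⇒ d_i = −m·d_o = −(+2.31)·(134) = -309.5 cm.
1/f = 1/d_o + 1/d_i = 1/(134) + 1/(-309.5) = 0.004232, so f = 236 cm.
Since f is positive, the thin lens is converging.

f = 236 cm (converging)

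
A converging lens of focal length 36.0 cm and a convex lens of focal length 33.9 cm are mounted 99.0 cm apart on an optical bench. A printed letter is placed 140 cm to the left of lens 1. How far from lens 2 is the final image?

103 cm

Lens 1: 1/d_i1 = 1/f₁ − 1/d_o1 = 1/(36.0) − 1/(140) = 0.02063, so d_i1 = 48.46 cm.
The intermediate image is 48.46 cm to the right of lens 1, which is 99.0 − (48.46) = 50.54 cm to the left of lens 2, so d_o2 = +50.54 cm.
Lens 2: 1/d_i2 = 1/f₂ − 1/d_o2 = 1/(33.9) − 1/(50.54) = 0.009712, so d_i2 = 103 cm.
The final image is real, 103 cm to the right of lens 2 (overall magnification ≈ 0.71).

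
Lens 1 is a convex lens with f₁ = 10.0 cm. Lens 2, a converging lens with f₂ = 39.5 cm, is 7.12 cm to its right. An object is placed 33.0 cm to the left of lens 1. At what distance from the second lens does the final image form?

Lens 1: 1/d_i1 = 1/f₁ − 1/d_o1 = 1/(10.0) − 1/(33.0) = 0.06970, so d_i1 = 14.35 cm.
The intermediate image is 14.35 cm to the right of lens 1, which lies 7.230 cm to the right of lens 2 — a virtual object — so d_o2 = −7.230 cm.
Lens 2: 1/d_i2 = 1/f₂ − 1/d_o2 = 1/(39.5) − 1/(-7.230) = 0.1636, so d_i2 = 6.11 cm.
The final image is real, 6.11 cm to the right of lens 2 (overall magnification ≈ -0.37).

6.11 cm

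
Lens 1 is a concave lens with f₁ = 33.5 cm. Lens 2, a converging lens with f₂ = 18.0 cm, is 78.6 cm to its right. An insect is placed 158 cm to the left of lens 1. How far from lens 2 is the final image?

21.7 cm

Lens 1 is diverging, so f₁ = −33.5 cm.
Lens 1: 1/d_i1 = 1/f₁ − 1/d_o1 = 1/(-33.5) − 1/(158) = -0.03618, so d_i1 = -27.64 cm.
The intermediate image is 27.64 cm to the left of lens 1 (virtual), which is 78.6 − (-27.64) = 106.2 cm to the left of lens 2, so d_o2 = +106.2 cm.
Lens 2: 1/d_i2 = 1/f₂ − 1/d_o2 = 1/(18.0) − 1/(106.2) = 0.04614, so d_i2 = 21.7 cm.
The final image is real, 21.7 cm to the right of lens 2 (overall magnification ≈ -0.036).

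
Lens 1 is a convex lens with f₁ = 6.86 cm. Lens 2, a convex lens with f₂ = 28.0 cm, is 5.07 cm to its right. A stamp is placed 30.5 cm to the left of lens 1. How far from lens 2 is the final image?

3.33 cm

Lens 1: 1/d_i1 = 1/f₁ − 1/d_o1 = 1/(6.86) − 1/(30.5) = 0.1130, so d_i1 = 8.851 cm.
The intermediate image is 8.851 cm to the right of lens 1, which lies 3.781 cm to the right of lens 2 — a virtual object — so d_o2 = −3.781 cm.
Lens 2: 1/d_i2 = 1/f₂ − 1/d_o2 = 1/(28.0) − 1/(-3.781) = 0.3002, so d_i2 = 3.33 cm.
The final image is real, 3.33 cm to the right of lens 2 (overall magnification ≈ -0.26).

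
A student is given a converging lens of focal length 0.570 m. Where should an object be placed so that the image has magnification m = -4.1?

m = −d_i/d_o ⇒ d_i = −m·d_o.
1/f = 1/d_o + 1/d_i = 1/d_o − 1/(m·d_o) = (1 − 1/m)/d_o, so d_o = f(1 − 1/m) = (0.5700)(1 − 1/(-4.1)) = 0.709 m.

0.709 m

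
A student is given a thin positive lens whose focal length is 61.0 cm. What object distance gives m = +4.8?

48.3 cm

m = −d_i/d_o ⇒ d_i = −m·d_o.
1/f = 1/d_o + 1/d_i = 1/d_o − 1/(m·d_o) = (1 − 1/m)/d_o, so d_o = f(1 − 1/m) = (61.00)(1 − 1/(+4.8)) = 48.3 cm.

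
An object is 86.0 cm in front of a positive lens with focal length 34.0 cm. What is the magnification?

1/d_i = 1/f − 1/d_o = 1/(34.00) − 1/(86.0) = 0.01778, so d_i = 56.23 cm.
m = −d_i/d_o = −(56.23)/(86.0) = -0.654.
The image is real, inverted and reduced, on the far side of the lens.

m = -0.654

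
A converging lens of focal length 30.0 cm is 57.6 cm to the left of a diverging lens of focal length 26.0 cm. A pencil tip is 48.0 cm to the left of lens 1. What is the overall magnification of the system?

m = -12.0

Lens 1: 1/d_i1 = 1/(30.0) − 1/(48.0) = 0.01250, so d_i1 = 80.00 cm; m₁ = −d_i1/d_o1 = -1.667.
d_o2 = 57.6 − (80.00) = -22.40 cm (virtual object).
f₂ = −26.0 cm (diverging).
Lens 2: 1/d_i2 = 1/(-26.0) − 1/(-22.40) = 0.006181, so d_i2 = 161.8 cm; m₂ = −d_i2/d_o2 = +7.222.
m = m₁·m₂ = (-1.667)(+7.222) = -12.0.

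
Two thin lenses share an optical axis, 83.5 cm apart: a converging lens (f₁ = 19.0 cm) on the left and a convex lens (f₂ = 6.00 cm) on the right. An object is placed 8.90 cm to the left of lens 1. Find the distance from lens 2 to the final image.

6.38 cm

Lens 1: 1/d_i1 = 1/f₁ − 1/d_o1 = 1/(19.0) − 1/(8.90) = -0.05973, so d_i1 = -16.74 cm.
The intermediate image is 16.74 cm to the left of lens 1 (virtual), which is 83.5 − (-16.74) = 100.2 cm to the left of lens 2, so d_o2 = +100.2 cm.
Lens 2: 1/d_i2 = 1/f₂ − 1/d_o2 = 1/(6.00) − 1/(100.2) = 0.1567, so d_i2 = 6.38 cm.
The final image is real, 6.38 cm to the right of lens 2 (overall magnification ≈ -0.12).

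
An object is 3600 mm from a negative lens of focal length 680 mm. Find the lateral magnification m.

m = +0.159

For a negative lens, f = -680 mm.
1/d_i = 1/f − 1/d_o = 1/(-680.0) − 1/(3600) = -0.001748, so d_i = -572.0 mm.
m = −d_i/d_o = −(-572.0)/(3600) = +0.159.
The image is virtual, upright and reduced, on the same side as the object.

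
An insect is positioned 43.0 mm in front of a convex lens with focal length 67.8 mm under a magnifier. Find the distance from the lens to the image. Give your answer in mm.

Thin-lens equation: 1/v = 1/f − 1/u = 1/(67.80) − 1/(43.0) = 0.01475 − 0.02326 = -0.008507, so v = -118 mm.
The image is virtual, upright and enlarged, on the same side as the object.

118 mm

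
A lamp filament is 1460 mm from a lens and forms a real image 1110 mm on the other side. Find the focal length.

f = 631 mm (converging)

Real image ⇒ d_i = +1110 mm.
1/f = 1/d_o + 1/d_i = 1/(1460) + 1/(1110) = 0.001586, so f = 631 mm.
Since f is positive, the lens is converging.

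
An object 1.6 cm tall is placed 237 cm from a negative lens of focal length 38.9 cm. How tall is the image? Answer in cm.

0.226 cm

For a negative lens, f = -38.9 cm.
1/d_i = 1/f − 1/d_o = 1/(-38.90) − 1/(237) = -0.02993, so d_i = -33.42 cm.
m = −d_i/d_o = +0.1410.
|h_i| = |m|·h_o = 0.1410 × 1.6 = 0.226 cm. The image is virtual, upright and reduced, on the same side as the object.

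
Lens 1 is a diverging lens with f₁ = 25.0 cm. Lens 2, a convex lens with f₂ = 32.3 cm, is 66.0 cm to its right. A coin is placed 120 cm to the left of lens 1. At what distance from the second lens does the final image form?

51.5 cm

Lens 1 is diverging, so f₁ = −25.0 cm.
Lens 1: 1/d_i1 = 1/f₁ − 1/d_o1 = 1/(-25.0) − 1/(120) = -0.04833, so d_i1 = -20.69 cm.
The intermediate image is 20.69 cm to the left of lens 1 (virtual), which is 66.0 − (-20.69) = 86.69 cm to the left of lens 2, so d_o2 = +86.69 cm.
Lens 2: 1/d_i2 = 1/f₂ − 1/d_o2 = 1/(32.3) − 1/(86.69) = 0.01942, so d_i2 = 51.5 cm.
The final image is real, 51.5 cm to the right of lens 2 (overall magnification ≈ -0.10).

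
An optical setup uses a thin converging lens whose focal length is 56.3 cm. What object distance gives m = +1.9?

m = −d_i/d_o ⇒ d_i = −m·d_o.
1/f = 1/d_o + 1/d_i = 1/d_o − 1/(m·d_o) = (1 − 1/m)/d_o, so d_o = f(1 − 1/m) = (56.30)(1 − 1/(+1.9)) = 26.7 cm.

26.7 cm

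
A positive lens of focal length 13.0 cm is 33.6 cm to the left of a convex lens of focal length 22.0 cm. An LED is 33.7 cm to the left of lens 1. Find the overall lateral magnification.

m = -1.44

Lens 1: 1/d_i1 = 1/(13.0) − 1/(33.7) = 0.04725, so d_i1 = 21.16 cm; m₁ = −d_i1/d_o1 = -0.6279.
d_o2 = 33.6 − (21.16) = 12.44 cm.
Lens 2: 1/d_i2 = 1/(22.0) − 1/(12.44) = -0.03493, so d_i2 = -28.63 cm; m₂ = −d_i2/d_o2 = +2.301.
m = m₁·m₂ = (-0.6279)(+2.301) = -1.44.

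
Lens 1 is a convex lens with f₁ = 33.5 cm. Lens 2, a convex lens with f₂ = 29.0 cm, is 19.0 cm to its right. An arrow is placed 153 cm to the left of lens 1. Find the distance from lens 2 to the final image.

Lens 1: 1/d_i1 = 1/f₁ − 1/d_o1 = 1/(33.5) − 1/(153) = 0.02331, so d_i1 = 42.89 cm.
The intermediate image is 42.89 cm to the right of lens 1, which lies 23.89 cm to the right of lens 2 — a virtual object — so d_o2 = −23.89 cm.
Lens 2: 1/d_i2 = 1/f₂ − 1/d_o2 = 1/(29.0) − 1/(-23.89) = 0.07634, so d_i2 = 13.1 cm.
The final image is real, 13.1 cm to the right of lens 2 (overall magnification ≈ -0.15).

13.1 cm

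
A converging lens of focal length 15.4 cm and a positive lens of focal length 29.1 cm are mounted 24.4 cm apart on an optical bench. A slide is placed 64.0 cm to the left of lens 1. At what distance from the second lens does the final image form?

4.80 cm

Lens 1: 1/d_i1 = 1/f₁ − 1/d_o1 = 1/(15.4) − 1/(64.0) = 0.04931, so d_i1 = 20.28 cm.
The intermediate image is 20.28 cm to the right of lens 1, which is 24.4 − (20.28) = 4.120 cm to the left of lens 2, so d_o2 = +4.120 cm.
Lens 2: 1/d_i2 = 1/f₂ − 1/d_o2 = 1/(29.1) − 1/(4.120) = -0.2084, so d_i2 = -4.80 cm.
The final image is virtual, 4.80 cm to the left of lens 2 (overall magnification ≈ -0.37).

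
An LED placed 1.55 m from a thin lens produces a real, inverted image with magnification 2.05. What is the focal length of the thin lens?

f = 1.04 m (converging)

m = −d_i/d_o ⇒ d_i = −m·d_o = −(-2.05)·(1.55) = 3.178 m.
1/f = 1/d_o + 1/d_i = 1/(1.55) + 1/(3.178) = 0.9598, so f = 1.04 m.
Since f is positive, the thin lens is converging.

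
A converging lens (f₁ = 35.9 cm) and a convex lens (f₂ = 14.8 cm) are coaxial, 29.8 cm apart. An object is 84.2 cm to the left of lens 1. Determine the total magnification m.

m = -0.231

Lens 1: 1/d_i1 = 1/(35.9) − 1/(84.2) = 0.01598, so d_i1 = 62.58 cm; m₁ = −d_i1/d_o1 = -0.7432.
d_o2 = 29.8 − (62.58) = -32.78 cm (virtual object).
Lens 2: 1/d_i2 = 1/(14.8) − 1/(-32.78) = 0.09807, so d_i2 = 10.20 cm; m₂ = −d_i2/d_o2 = +0.3111.
m = m₁·m₂ = (-0.7432)(+0.3111) = -0.231.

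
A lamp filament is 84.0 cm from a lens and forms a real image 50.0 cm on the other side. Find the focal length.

Real image ⇒ d_i = +50.0 cm.
1/f = 1/d_o + 1/d_i = 1/(84.0) + 1/(50.0) = 0.03190, so f = 31.3 cm.
Since f is positive, the lens is converging.

f = 31.3 cm (converging)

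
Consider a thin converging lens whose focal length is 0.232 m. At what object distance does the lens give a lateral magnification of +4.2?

0.177 m

m = −d_i/d_o ⇒ d_i = −m·d_o.
1/f = 1/d_o + 1/d_i = 1/d_o − 1/(m·d_o) = (1 − 1/m)/d_o, so d_o = f(1 − 1/m) = (0.2320)(1 − 1/(+4.2)) = 0.177 m.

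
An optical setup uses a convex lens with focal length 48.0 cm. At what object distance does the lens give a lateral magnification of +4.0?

m = −d_i/d_o ⇒ d_i = −m·d_o.
1/f = 1/d_o + 1/d_i = 1/d_o − 1/(m·d_o) = (1 − 1/m)/d_o, so d_o = f(1 − 1/m) = (48.00)(1 − 1/(+4.0)) = 36.0 cm.

36.0 cm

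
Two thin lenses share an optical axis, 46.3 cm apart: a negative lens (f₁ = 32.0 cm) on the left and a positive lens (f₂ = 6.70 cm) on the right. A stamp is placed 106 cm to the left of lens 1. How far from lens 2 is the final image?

Lens 1 is diverging, so f₁ = −32.0 cm.
Lens 1: 1/d_i1 = 1/f₁ − 1/d_o1 = 1/(-32.0) − 1/(106) = -0.04068, so d_i1 = -24.58 cm.
The intermediate image is 24.58 cm to the left of lens 1 (virtual), which is 46.3 − (-24.58) = 70.88 cm to the left of lens 2, so d_o2 = +70.88 cm.
Lens 2: 1/d_i2 = 1/f₂ − 1/d_o2 = 1/(6.70) − 1/(70.88) = 0.1351, so d_i2 = 7.40 cm.
The final image is real, 7.40 cm to the right of lens 2 (overall magnification ≈ -0.024).

7.40 cm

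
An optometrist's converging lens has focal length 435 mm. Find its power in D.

f = 43.5 cm = 0.435 m.
P = 1/f = 1/(0.435 m) = +2.30 D.

P = +2.30 D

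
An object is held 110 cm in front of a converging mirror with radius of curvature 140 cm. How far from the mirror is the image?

f = R/2 = 140/2 = 70.00 cm.
Mirror equation: 1/s_i = 1/f − 1/s_o = 1/(70.00) − 1/(110) = 0.01429 − 0.009091 = 0.005195, so s_i = 192 cm.
The image is real, inverted and enlarged, in front of the mirror.

192 cm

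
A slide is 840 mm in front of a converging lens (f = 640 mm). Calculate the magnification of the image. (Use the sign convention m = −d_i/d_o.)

1/d_i = 1/f − 1/d_o = 1/(640.0) − 1/(840) = 0.0003720, so d_i = 2688 mm.
m = −d_i/d_o = −(2688)/(840) = -3.20.
The image is real, inverted and enlarged, on the far side of the lens.

m = -3.20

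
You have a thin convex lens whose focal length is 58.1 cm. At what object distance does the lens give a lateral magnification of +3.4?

m = −d_i/d_o ⇒ d_i = −m·d_o.
1/f = 1/d_o + 1/d_i = 1/d_o − 1/(m·d_o) = (1 − 1/m)/d_o, so d_o = f(1 − 1/m) = (58.10)(1 − 1/(+3.4)) = 41.0 cm.

41.0 cm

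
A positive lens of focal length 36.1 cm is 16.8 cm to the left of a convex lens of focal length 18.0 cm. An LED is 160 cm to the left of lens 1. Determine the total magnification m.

Lens 1: 1/d_i1 = 1/(36.1) − 1/(160) = 0.02145, so d_i1 = 46.62 cm; m₁ = −d_i1/d_o1 = -0.2914.
d_o2 = 16.8 − (46.62) = -29.82 cm (virtual object).
Lens 2: 1/d_i2 = 1/(18.0) − 1/(-29.82) = 0.08909, so d_i2 = 11.22 cm; m₂ = −d_i2/d_o2 = +0.3764.
m = m₁·m₂ = (-0.2914)(+0.3764) = -0.110.

m = -0.110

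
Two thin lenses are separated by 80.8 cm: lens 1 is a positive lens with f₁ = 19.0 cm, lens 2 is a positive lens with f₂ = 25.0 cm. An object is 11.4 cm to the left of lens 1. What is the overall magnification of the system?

Lens 1: 1/d_i1 = 1/(19.0) − 1/(11.4) = -0.03509, so d_i1 = -28.50 cm; m₁ = −d_i1/d_o1 = +2.500.
d_o2 = 80.8 − (-28.50) = 109.3 cm.
Lens 2: 1/d_i2 = 1/(25.0) − 1/(109.3) = 0.03085, so d_i2 = 32.41 cm; m₂ = −d_i2/d_o2 = -0.2966.
m = m₁·m₂ = (+2.500)(-0.2966) = -0.741.

m = -0.741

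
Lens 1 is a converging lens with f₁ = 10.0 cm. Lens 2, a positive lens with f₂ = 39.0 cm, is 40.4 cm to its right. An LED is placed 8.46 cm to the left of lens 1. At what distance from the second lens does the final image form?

Lens 1: 1/d_i1 = 1/f₁ − 1/d_o1 = 1/(10.0) − 1/(8.46) = -0.01820, so d_i1 = -54.94 cm.
The intermediate image is 54.94 cm to the left of lens 1 (virtual), which is 40.4 − (-54.94) = 95.34 cm to the left of lens 2, so d_o2 = +95.34 cm.
Lens 2: 1/d_i2 = 1/f₂ − 1/d_o2 = 1/(39.0) − 1/(95.34) = 0.01515, so d_i2 = 66.0 cm.
The final image is real, 66.0 cm to the right of lens 2 (overall magnification ≈ -4.5).

66.0 cm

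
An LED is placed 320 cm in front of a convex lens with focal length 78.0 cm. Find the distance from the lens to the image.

Lens equation: 1/s_i = 1/f − 1/s_o = 1/(78.00) − 1/(320) = 0.01282 − 0.003125 = 0.009696, so s_i = 103 cm.
The image is real, inverted and reduced, on the far side of the lens.

103 cm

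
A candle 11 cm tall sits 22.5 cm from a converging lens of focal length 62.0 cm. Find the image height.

1/d_i = 1/f − 1/d_o = 1/(62.00) − 1/(22.5) = -0.02832, so d_i = -35.32 cm.
m = −d_i/d_o = +1.570.
|h_i| = |m|·h_o = 1.570 × 11 = 17.3 cm. The image is virtual, upright and enlarged, on the same side as the object.

17.3 cm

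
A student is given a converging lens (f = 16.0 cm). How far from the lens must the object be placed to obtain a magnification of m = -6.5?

18.5 cm

m = −d_i/d_o ⇒ d_i = −m·d_o.
1/f = 1/d_o + 1/d_i = 1/d_o − 1/(m·d_o) = (1 − 1/m)/d_o, so d_o = f(1 − 1/m) = (16.00)(1 − 1/(-6.5)) = 18.5 cm.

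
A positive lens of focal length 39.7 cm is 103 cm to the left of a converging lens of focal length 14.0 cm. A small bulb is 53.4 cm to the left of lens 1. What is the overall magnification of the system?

m = -0.617

Lens 1: 1/d_i1 = 1/(39.7) − 1/(53.4) = 0.006462, so d_i1 = 154.7 cm; m₁ = −d_i1/d_o1 = -2.897.
d_o2 = 103 − (154.7) = -51.70 cm (virtual object).
Lens 2: 1/d_i2 = 1/(14.0) − 1/(-51.70) = 0.09077, so d_i2 = 11.02 cm; m₂ = −d_i2/d_o2 = +0.2131.
m = m₁·m₂ = (-2.897)(+0.2131) = -0.617.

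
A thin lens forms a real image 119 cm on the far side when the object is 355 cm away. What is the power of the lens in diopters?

d_i = +119 cm.
1/f = 1/d_o + 1/d_i = 1/(355) + 1/(119) = 0.01122 cm⁻¹.
f = 89.12 cm = 0.8912 m, so P = 1/f = +1.12 D.

P = +1.12 D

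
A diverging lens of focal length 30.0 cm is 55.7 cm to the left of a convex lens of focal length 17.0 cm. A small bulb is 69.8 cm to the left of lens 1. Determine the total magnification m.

m = -0.0856

f₁ = −30.0 cm (diverging).
Lens 1: 1/d_i1 = 1/(-30.0) − 1/(69.8) = -0.04766, so d_i1 = -20.98 cm; m₁ = −d_i1/d_o1 = +0.3006.
d_o2 = 55.7 − (-20.98) = 76.68 cm.
Lens 2: 1/d_i2 = 1/(17.0) − 1/(76.68) = 0.04578, so d_i2 = 21.84 cm; m₂ = −d_i2/d_o2 = -0.2849.
m = m₁·m₂ = (+0.3006)(-0.2849) = -0.0856.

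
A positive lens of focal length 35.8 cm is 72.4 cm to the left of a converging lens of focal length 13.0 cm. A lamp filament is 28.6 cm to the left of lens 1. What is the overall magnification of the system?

m = -0.321

Lens 1: 1/d_i1 = 1/(35.8) − 1/(28.6) = -0.007032, so d_i1 = -142.2 cm; m₁ = −d_i1/d_o1 = +4.972.
d_o2 = 72.4 − (-142.2) = 214.6 cm.
Lens 2: 1/d_i2 = 1/(13.0) − 1/(214.6) = 0.07226, so d_i2 = 13.84 cm; m₂ = −d_i2/d_o2 = -0.06448.
m = m₁·m₂ = (+4.972)(-0.06448) = -0.321.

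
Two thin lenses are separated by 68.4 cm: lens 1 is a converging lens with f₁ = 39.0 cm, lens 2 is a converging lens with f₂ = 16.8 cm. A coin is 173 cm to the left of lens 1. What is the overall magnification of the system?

m = +3.91

Lens 1: 1/d_i1 = 1/(39.0) − 1/(173) = 0.01986, so d_i1 = 50.35 cm; m₁ = −d_i1/d_o1 = -0.2910.
d_o2 = 68.4 − (50.35) = 18.05 cm.
Lens 2: 1/d_i2 = 1/(16.8) − 1/(18.05) = 0.004122, so d_i2 = 242.6 cm; m₂ = −d_i2/d_o2 = -13.44.
m = m₁·m₂ = (-0.2910)(-13.44) = +3.91.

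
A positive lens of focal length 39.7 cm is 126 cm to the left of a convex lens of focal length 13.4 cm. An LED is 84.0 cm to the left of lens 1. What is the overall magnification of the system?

m = +0.322

Lens 1: 1/d_i1 = 1/(39.7) − 1/(84.0) = 0.01328, so d_i1 = 75.28 cm; m₁ = −d_i1/d_o1 = -0.8962.
d_o2 = 126 − (75.28) = 50.72 cm.
Lens 2: 1/d_i2 = 1/(13.4) − 1/(50.72) = 0.05491, so d_i2 = 18.21 cm; m₂ = −d_i2/d_o2 = -0.3591.
m = m₁·m₂ = (-0.8962)(-0.3591) = +0.322.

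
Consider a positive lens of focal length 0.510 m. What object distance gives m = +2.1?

0.267 m

m = −d_i/d_o ⇒ d_i = −m·d_o.
1/f = 1/d_o + 1/d_i = 1/d_o − 1/(m·d_o) = (1 − 1/m)/d_o, so d_o = f(1 − 1/m) = (0.5100)(1 − 1/(+2.1)) = 0.267 m.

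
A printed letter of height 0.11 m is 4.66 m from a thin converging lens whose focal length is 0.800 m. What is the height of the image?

1/d_i = 1/f − 1/d_o = 1/(0.8000) − 1/(4.66) = 1.035, so d_i = 0.9658 m.
m = −d_i/d_o = -0.2073.
|h_i| = |m|·h_o = 0.2073 × 0.11 = 0.0228 m. The image is real, inverted and reduced, on the far side of the lens.

0.0228 m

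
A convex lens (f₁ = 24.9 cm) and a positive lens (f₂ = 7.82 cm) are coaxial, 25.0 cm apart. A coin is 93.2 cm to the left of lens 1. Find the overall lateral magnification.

Lens 1: 1/d_i1 = 1/(24.9) − 1/(93.2) = 0.02943, so d_i1 = 33.98 cm; m₁ = −d_i1/d_o1 = -0.3646.
d_o2 = 25.0 − (33.98) = -8.980 cm (virtual object).
Lens 2: 1/d_i2 = 1/(7.82) − 1/(-8.980) = 0.2392, so d_i2 = 4.180 cm; m₂ = −d_i2/d_o2 = +0.4655.
m = m₁·m₂ = (-0.3646)(+0.4655) = -0.170.

m = -0.170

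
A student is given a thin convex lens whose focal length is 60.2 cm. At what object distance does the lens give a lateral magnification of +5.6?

49.5 cm

m = −d_i/d_o ⇒ d_i = −m·d_o.
1/f = 1/d_o + 1/d_i = 1/d_o − 1/(m·d_o) = (1 − 1/m)/d_o, so d_o = f(1 − 1/m) = (60.20)(1 − 1/(+5.6)) = 49.5 cm.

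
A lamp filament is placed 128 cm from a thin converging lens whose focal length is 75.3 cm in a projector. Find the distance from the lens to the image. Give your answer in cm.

183 cm

Lens equation: 1/d_i = 1/f − 1/d_o = 1/(75.30) − 1/(128) = 0.01328 − 0.007812 = 0.005468, so d_i = 183 cm.
The image is real, inverted and enlarged, on the far side of the lens.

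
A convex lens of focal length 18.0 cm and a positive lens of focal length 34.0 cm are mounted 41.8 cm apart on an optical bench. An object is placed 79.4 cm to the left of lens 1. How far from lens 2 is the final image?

40.7 cm

Lens 1: 1/d_i1 = 1/f₁ − 1/d_o1 = 1/(18.0) − 1/(79.4) = 0.04296, so d_i1 = 23.28 cm.
The intermediate image is 23.28 cm to the right of lens 1, which is 41.8 − (23.28) = 18.52 cm to the left of lens 2, so d_o2 = +18.52 cm.
Lens 2: 1/d_i2 = 1/f₂ − 1/d_o2 = 1/(34.0) − 1/(18.52) = -0.02458, so d_i2 = -40.7 cm.
The final image is virtual, 40.7 cm to the left of lens 2 (overall magnification ≈ -0.64).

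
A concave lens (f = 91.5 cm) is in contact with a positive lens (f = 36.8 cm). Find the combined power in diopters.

P₁ = 1/f₁ = 1/(-0.915 m) = -1.093 D; P₂ = 1/f₂ = 1/(0.368 m) = +2.717 D.
For thin lenses in contact, P = P₁ + P₂ = (-1.093) + (+2.717) = +1.62 D.

P = +1.62 D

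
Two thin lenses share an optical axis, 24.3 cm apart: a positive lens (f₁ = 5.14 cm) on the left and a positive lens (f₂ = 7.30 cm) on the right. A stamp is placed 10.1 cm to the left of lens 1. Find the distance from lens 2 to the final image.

15.5 cm

Lens 1: 1/d_i1 = 1/f₁ − 1/d_o1 = 1/(5.14) − 1/(10.1) = 0.09554, so d_i1 = 10.47 cm.
The intermediate image is 10.47 cm to the right of lens 1, which is 24.3 − (10.47) = 13.83 cm to the left of lens 2, so d_o2 = +13.83 cm.
Lens 2: 1/d_i2 = 1/f₂ − 1/d_o2 = 1/(7.30) − 1/(13.83) = 0.06468, so d_i2 = 15.5 cm.
The final image is real, 15.5 cm to the right of lens 2 (overall magnification ≈ 1.2).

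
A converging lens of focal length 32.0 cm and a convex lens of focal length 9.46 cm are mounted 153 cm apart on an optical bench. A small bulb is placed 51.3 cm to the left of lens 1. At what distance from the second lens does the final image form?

Lens 1: 1/d_i1 = 1/f₁ − 1/d_o1 = 1/(32.0) − 1/(51.3) = 0.01176, so d_i1 = 85.06 cm.
The intermediate image is 85.06 cm to the right of lens 1, which is 153 − (85.06) = 67.94 cm to the left of lens 2, so d_o2 = +67.94 cm.
Lens 2: 1/d_i2 = 1/f₂ − 1/d_o2 = 1/(9.46) − 1/(67.94) = 0.09099, so d_i2 = 11.0 cm.
The final image is real, 11.0 cm to the right of lens 2 (overall magnification ≈ 0.27).

11.0 cm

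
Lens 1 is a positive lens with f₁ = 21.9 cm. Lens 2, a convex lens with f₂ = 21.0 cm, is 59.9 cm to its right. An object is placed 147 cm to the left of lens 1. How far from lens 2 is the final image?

54.5 cm

Lens 1: 1/d_i1 = 1/f₁ − 1/d_o1 = 1/(21.9) − 1/(147) = 0.03886, so d_i1 = 25.73 cm.
The intermediate image is 25.73 cm to the right of lens 1, which is 59.9 − (25.73) = 34.17 cm to the left of lens 2, so d_o2 = +34.17 cm.
Lens 2: 1/d_i2 = 1/f₂ − 1/d_o2 = 1/(21.0) − 1/(34.17) = 0.01835, so d_i2 = 54.5 cm.
The final image is real, 54.5 cm to the right of lens 2 (overall magnification ≈ 0.28).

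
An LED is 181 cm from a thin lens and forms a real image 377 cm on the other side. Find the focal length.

Real image ⇒ d_i = +377 cm.
1/f = 1/d_o + 1/d_i = 1/(181) + 1/(377) = 0.008177, so f = 122 cm.
Since f is positive, the thin lens is converging.

f = 122 cm (converging)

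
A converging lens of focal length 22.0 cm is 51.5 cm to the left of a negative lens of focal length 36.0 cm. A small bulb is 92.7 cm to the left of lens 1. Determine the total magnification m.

Lens 1: 1/d_i1 = 1/(22.0) − 1/(92.7) = 0.03467, so d_i1 = 28.85 cm; m₁ = −d_i1/d_o1 = -0.3112.
d_o2 = 51.5 − (28.85) = 22.65 cm.
f₂ = −36.0 cm (diverging).
Lens 2: 1/d_i2 = 1/(-36.0) − 1/(22.65) = -0.07193, so d_i2 = -13.90 cm; m₂ = −d_i2/d_o2 = +0.6138.
m = m₁·m₂ = (-0.3112)(+0.6138) = -0.191.

m = -0.191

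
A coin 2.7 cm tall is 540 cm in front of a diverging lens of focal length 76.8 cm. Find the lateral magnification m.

For a diverging lens, f = -76.8 cm.
1/d_i = 1/f − 1/d_o = 1/(-76.80) − 1/(540) = -0.01487, so d_i = -67.24 cm.
m = −d_i/d_o = −(-67.24)/(540) = +0.125.
The image is virtual, upright and reduced, on the same side as the object.

m = +0.125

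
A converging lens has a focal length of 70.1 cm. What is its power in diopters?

f = 70.1 cm = 0.701 m.
P = 1/f = 1/(0.701 m) = +1.43 D.

P = +1.43 D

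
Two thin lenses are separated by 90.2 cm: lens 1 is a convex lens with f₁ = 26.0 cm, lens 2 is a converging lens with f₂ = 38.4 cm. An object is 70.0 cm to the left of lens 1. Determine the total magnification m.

m = +2.17

Lens 1: 1/d_i1 = 1/(26.0) − 1/(70.0) = 0.02418, so d_i1 = 41.36 cm; m₁ = −d_i1/d_o1 = -0.5909.
d_o2 = 90.2 − (41.36) = 48.84 cm.
Lens 2: 1/d_i2 = 1/(38.4) − 1/(48.84) = 0.005567, so d_i2 = 179.6 cm; m₂ = −d_i2/d_o2 = -3.678.
m = m₁·m₂ = (-0.5909)(-3.678) = +2.17.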